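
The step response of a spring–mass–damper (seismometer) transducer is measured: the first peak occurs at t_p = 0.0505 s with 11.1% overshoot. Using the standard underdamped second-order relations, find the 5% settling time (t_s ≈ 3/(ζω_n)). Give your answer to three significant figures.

t_s ≈ 0.0689 s

ζ from %OS: ζ = |ln 0.111|/√(π²+ln²0.111) = 0.573.
From t_p = π/ω_d, ω_d = π/0.0505 = 62.2 rad/s, so ω_n = ω_d/√(1−ζ²) = 75.9 rad/s.
t_s ≈ 3/(ζω_n) = 3/(0.573·75.9) = 0.0689 s.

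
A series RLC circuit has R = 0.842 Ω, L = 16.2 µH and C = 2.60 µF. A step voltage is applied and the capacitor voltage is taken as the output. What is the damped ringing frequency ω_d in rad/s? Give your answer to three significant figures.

For a series RLC circuit (capacitor voltage as output), ω_n = 1/√(LC) = 1/√(16.2 µH · 2.60 µF) = 154000 rad/s.
ζ = (R/2)·√(C/L) = (0.842/2)·√(2.60 µF/16.2 µH) = 0.169.
ω_d = 154000·√(1 − 0.169²) = 152000 rad/s.

ω_d ≈ 152000 rad/s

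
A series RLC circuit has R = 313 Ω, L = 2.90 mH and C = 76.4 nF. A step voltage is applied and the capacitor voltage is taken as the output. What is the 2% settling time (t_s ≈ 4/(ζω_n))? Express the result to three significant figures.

For a series RLC circuit (capacitor voltage as output), ω_n = 1/√(LC) = 1/√(2.90 mH · 76.4 nF) = 67200 rad/s.
ζ = (R/2)·√(C/L) = (313/2)·√(76.4 nF/2.90 mH) = 0.803.
t_s ≈ 4/(ζω_n) = 0.0000741 s.

t_s ≈ 0.0000741 s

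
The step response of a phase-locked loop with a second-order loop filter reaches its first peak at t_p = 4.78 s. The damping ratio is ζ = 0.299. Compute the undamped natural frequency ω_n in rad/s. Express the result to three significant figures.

ω_n ≈ 0.689 rad/s

Peak time t_p = π/ω_d, so ω_d = π/t_p = π/4.78 = 0.657 rad/s.
ω_n = ω_d/√(1−ζ²) = 0.657/√0.911 = 0.689 rad/s.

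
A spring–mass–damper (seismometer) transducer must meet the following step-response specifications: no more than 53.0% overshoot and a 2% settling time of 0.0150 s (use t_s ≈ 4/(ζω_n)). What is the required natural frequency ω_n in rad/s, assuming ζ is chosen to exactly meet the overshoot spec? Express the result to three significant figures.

ω_n ≈ 1350 rad/s

From %OS = 100·exp(−πζ/√(1−ζ²)), invert to get ζ = −ln(OS)/√(π² + ln²(OS)) with OS = 0.530.
−ln 0.530 = 0.6349, so ζ = 0.6349/√(π² + 0.4031) = 0.198.
Then ω_n = 4/(ζ t_s) = 4/(0.198 × 0.0150) = 1350 rad/s.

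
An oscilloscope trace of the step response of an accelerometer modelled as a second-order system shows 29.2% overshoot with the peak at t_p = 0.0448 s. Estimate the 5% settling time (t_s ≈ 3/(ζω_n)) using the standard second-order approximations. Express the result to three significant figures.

ζ from %OS: ζ = |ln 0.292|/√(π²+ln²0.292) = 0.365.
t_p = π/ω_d ⇒ ω_d = 70.1 rad/s; then ω_n = ω_d/√(1−ζ²) = 75.3 rad/s.
t_s ≈ 3/(ζω_n) = 3/(0.365·75.3) = 0.109 s.

t_s ≈ 0.109 s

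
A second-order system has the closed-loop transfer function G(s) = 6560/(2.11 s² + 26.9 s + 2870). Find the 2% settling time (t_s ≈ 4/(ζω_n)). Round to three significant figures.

Dividing through by 2.11: denominator becomes s² + 12.75 s + 1360.
So ω_n = √1360 = 36.9 rad/s and ζ = 12.75/(2·36.9) = 0.173.
t_s ≈ 4/(ζω_n) = 0.628 s.

t_s ≈ 0.628 s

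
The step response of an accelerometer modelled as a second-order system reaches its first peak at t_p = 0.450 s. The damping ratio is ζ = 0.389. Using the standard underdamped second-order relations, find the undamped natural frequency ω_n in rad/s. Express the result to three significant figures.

ω_n ≈ 7.58 rad/s

Peak time t_p = π/ω_d, so ω_d = π/t_p = π/0.450 = 6.98 rad/s.
ω_n = ω_d/√(1−ζ²) = 6.98/√0.849 = 7.58 rad/s.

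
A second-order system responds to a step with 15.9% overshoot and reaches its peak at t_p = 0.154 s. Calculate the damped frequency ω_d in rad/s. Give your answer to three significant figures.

ω_d ≈ 20.4 rad/s

t_p = π/ω_d, so ω_d = π/0.154 = 20.4 rad/s.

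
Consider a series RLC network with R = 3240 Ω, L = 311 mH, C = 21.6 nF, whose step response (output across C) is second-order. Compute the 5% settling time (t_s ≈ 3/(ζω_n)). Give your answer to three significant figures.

t_s ≈ 0.000576 s

For a series RLC circuit (capacitor voltage as output), ω_n = 1/√(LC) = 1/√(311 mH · 21.6 nF) = 12200 rad/s.
ζ = (R/2)·√(C/L) = (3240/2)·√(21.6 nF/311 mH) = 0.427.
t_s ≈ 3/(ζω_n) = 0.000576 s.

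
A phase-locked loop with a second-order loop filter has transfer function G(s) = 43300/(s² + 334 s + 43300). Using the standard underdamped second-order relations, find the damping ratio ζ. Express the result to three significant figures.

ζ ≈ 0.803

Matching coefficients with s² + 2ζω_n s + ω_n² gives ω_n² = 43300 ⇒ ω_n = 208 rad/s, and ζ = 334/(2ω_n) = 0.803.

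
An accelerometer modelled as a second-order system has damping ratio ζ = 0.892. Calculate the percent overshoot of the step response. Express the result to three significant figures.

%OS ≈ 0.203%

For an underdamped second-order system, %OS = 100·exp(−πζ/√(1−ζ²)).
πζ/√(1−ζ²) = π·0.892/√(1−0.796) = 6.199, so %OS = 100·e^(−6.199) = 0.203%.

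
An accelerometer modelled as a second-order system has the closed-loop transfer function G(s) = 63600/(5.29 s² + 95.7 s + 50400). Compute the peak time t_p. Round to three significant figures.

t_p ≈ 0.0323 s

Dividing through by 5.29: denominator becomes s² + 18.09 s + 9527.
So ω_n = √9527 = 97.6 rad/s and ζ = 18.09/(2·97.6) = 0.0927.
The damped frequency ω_d = ω_n√(1−ζ²) = 97.2 rad/s. t_p = π/ω_d = 0.0323 s.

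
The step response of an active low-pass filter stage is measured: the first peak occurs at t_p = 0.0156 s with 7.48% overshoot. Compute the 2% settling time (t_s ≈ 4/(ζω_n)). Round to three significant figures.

The overshoot fixes ζ = −ln(OS)/√(π²+ln²(OS)) = 0.637.
From t_p = π/ω_d, ω_d = π/0.0156 = 201 rad/s, so ω_n = ω_d/√(1−ζ²) = 261 rad/s.
t_s ≈ 4/(ζω_n) = 4/(0.637·261) = 0.0241 s.

t_s ≈ 0.0241 s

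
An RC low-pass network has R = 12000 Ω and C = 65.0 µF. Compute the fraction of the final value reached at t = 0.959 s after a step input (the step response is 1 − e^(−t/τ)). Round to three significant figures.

τ = RC = 12000 × 65.0 µF = 0.780 s.
y(t)/y_∞ = 1 − e^(−t/τ) = 1 − e^(−0.959/0.780) = 1 − e^(−1.23) = 0.708.

y/y_∞ ≈ 0.708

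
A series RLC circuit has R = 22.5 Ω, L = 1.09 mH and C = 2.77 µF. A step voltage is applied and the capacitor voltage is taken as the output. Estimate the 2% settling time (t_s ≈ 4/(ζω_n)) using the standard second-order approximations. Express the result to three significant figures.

t_s ≈ 0.000388 s

For a series RLC circuit (capacitor voltage as output), ω_n = 1/√(LC) = 1/√(1.09 mH · 2.77 µF) = 18200 rad/s.
ζ = (R/2)·√(C/L) = (22.5/2)·√(2.77 µF/1.09 mH) = 0.567.
t_s ≈ 4/(ζω_n) = 0.000388 s.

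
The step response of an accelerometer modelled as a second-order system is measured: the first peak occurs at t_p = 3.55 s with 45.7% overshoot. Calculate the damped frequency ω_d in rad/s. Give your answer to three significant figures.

ω_d ≈ 0.885 rad/s

t_p = π/ω_d, so ω_d = π/3.55 = 0.885 rad/s.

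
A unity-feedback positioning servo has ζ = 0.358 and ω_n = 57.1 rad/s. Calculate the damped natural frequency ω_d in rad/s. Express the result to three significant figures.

ω_d = ω_n√(1−ζ²) = 57.1·√0.872 = 53.3 rad/s.

ω_d ≈ 53.3 rad/s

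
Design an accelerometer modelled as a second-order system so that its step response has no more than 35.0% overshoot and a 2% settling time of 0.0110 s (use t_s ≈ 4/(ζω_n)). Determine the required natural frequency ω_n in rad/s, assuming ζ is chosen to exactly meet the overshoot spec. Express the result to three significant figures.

Inverting the overshoot relation: ζ = |ln 0.350|/√(π² + ln²0.350) = 0.317.
Then ω_n = 4/(ζ t_s) = 4/(0.317 × 0.0110) = 1150 rad/s.

ω_n ≈ 1150 rad/s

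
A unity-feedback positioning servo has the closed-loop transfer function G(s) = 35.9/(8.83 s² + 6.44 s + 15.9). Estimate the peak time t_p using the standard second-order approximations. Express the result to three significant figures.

Dividing through by 8.83: denominator becomes s² + 0.7293 s + 1.801.
So ω_n = √1.801 = 1.34 rad/s and ζ = 0.7293/(2·1.34) = 0.272.
The damped frequency ω_d = ω_n√(1−ζ²) = 1.29 rad/s. t_p = π/ω_d = 2.43 s.

t_p ≈ 2.43 s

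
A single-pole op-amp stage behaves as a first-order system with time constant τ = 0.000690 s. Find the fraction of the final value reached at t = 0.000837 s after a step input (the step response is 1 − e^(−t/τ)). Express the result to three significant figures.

y/y_∞ ≈ 0.703

y(t)/y_∞ = 1 − e^(−t/τ) = 1 − e^(−0.000837/0.000690) = 1 − e^(−1.21) = 0.703.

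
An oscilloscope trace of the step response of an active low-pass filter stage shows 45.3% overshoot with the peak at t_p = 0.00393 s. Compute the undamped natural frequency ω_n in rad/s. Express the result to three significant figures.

ω_n ≈ 824 rad/s

From the overshoot, ζ = −ln(OS)/√(π²+ln²(OS)) = 0.244.
From t_p = π/ω_d, ω_d = π/0.00393 = 799 rad/s, so ω_n = ω_d/√(1−ζ²) = 824 rad/s.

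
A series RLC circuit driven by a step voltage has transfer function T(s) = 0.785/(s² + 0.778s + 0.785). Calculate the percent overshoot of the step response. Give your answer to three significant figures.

Matching coefficients with s² + 2ζω_n s + ω_n² gives ω_n² = 0.785 ⇒ ω_n = 0.886 rad/s, and ζ = 0.778/(2ω_n) = 0.439.
%OS = 100 e^{−πζ/√(1−ζ²)} with ζ = 0.439 gives 21.5%.

%OS ≈ 21.5%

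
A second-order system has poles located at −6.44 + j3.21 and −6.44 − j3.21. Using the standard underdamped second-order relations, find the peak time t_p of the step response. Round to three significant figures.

t_p ≈ 0.979 s

t_p = π/ω_d with ω_d = 3.21 (the imaginary part), so t_p = 0.979 s.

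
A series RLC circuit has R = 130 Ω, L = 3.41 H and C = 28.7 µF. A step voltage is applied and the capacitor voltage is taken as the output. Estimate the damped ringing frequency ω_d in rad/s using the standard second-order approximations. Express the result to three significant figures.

ω_d ≈ 99.3 rad/s

For a series RLC circuit (capacitor voltage as output), ω_n = 1/√(LC) = 1/√(3.41 H · 28.7 µF) = 101 rad/s.
ζ = (R/2)·√(C/L) = (130/2)·√(28.7 µF/3.41 H) = 0.189.
The damped frequency ω_d = ω_n√(1−ζ²) = 99.3 rad/s.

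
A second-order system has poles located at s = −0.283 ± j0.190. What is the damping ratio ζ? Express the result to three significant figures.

|pole| = ω_n = √(0.283² + 0.190²) = 0.341 rad/s; ζ = cos θ = σ/ω_n = 0.830.

ζ ≈ 0.830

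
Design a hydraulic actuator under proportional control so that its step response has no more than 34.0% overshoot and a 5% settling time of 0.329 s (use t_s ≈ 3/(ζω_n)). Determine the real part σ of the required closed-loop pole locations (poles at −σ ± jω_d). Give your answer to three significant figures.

σ ≈ 9.12

The settling-time spec alone fixes σ = ζω_n = 3/t_s = 3/0.329 = 9.12.
(Overshoot then fixes ζ = 0.325 and hence ω_d = σ·√(1−ζ²)/ζ = 26.6 rad/s.)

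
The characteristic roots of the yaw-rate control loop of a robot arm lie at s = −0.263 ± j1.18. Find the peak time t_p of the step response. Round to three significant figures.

t_p = π/ω_d with ω_d = 1.18 (the imaginary part), so t_p = 2.66 s.

t_p ≈ 2.66 s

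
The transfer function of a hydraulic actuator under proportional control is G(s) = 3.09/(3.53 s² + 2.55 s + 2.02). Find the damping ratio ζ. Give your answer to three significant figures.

Dividing through by 3.53: denominator becomes s² + 0.7224 s + 0.5722.
So ω_n = √0.5722 = 0.756 rad/s and ζ = 0.7224/(2·0.756) = 0.477.

ζ ≈ 0.477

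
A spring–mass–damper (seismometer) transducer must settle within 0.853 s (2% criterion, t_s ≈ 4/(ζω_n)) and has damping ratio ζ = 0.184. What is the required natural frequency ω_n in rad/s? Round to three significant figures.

Rearranging t_s ≈ 4/(ζω_n) gives ω_n = 4/(ζ·t_s) = 4/(0.184 × 0.853) = 25.5 rad/s.

ω_n ≈ 25.5 rad/s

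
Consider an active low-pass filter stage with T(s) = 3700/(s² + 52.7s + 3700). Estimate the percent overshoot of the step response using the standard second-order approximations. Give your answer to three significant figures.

%OS ≈ 22.1%

Matching coefficients with s² + 2ζω_n s + ω_n² gives ω_n² = 3700 ⇒ ω_n = 60.8 rad/s, and ζ = 52.7/(2ω_n) = 0.433.
%OS = 100·exp(−πζ/√(1−ζ²)) = 22.1%.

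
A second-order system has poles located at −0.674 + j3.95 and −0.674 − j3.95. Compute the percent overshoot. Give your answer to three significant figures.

With σ = 0.674, ω_d = 3.95: ω_n = √(σ²+ω_d²) = 4.01 rad/s, ζ = σ/ω_n = 0.168.
%OS = 100·exp(−πζ/√(1−ζ²)) = 58.5%.

%OS ≈ 58.5%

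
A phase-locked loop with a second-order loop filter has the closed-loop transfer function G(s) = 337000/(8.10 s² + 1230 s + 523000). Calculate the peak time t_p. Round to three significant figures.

Dividing through by 8.10: denominator becomes s² + 151.9 s + 64570.
So ω_n = √64570 = 254 rad/s and ζ = 151.9/(2·254) = 0.299.
The damped frequency ω_d = ω_n√(1−ζ²) = 242 rad/s. t_p = π/ω_d = 0.0130 s.

t_p ≈ 0.0130 s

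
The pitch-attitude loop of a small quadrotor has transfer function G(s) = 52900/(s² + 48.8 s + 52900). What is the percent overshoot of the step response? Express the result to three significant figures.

Matching coefficients with s² + 2ζω_n s + ω_n² gives ω_n² = 52900 ⇒ ω_n = 230 rad/s, and ζ = 48.8/(2ω_n) = 0.106.
%OS = 100·exp(−πζ/√(1−ζ²)) = 71.5%.

%OS ≈ 71.5%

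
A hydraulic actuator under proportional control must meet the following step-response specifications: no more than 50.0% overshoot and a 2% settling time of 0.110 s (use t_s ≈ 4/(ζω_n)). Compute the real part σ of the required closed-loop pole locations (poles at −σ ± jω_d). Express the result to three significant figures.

σ ≈ 36.4

The settling-time spec alone fixes σ = ζω_n = 4/t_s = 4/0.110 = 36.4.
(Overshoot then fixes ζ = 0.215 and hence ω_d = σ·√(1−ζ²)/ζ = 165 rad/s.)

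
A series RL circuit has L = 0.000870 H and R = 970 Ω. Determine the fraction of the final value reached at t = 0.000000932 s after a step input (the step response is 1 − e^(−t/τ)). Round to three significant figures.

y/y_∞ ≈ 0.646

τ = L/R = 0.000870/970 = 0.000000897 s.
y(t)/y_∞ = 1 − e^(−t/τ) = 1 − e^(−0.000000932/0.000000897) = 1 − e^(−1.04) = 0.646.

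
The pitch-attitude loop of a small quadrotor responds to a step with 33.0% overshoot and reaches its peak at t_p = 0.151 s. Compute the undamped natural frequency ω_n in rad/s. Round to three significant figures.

The overshoot fixes ζ = −ln(OS)/√(π²+ln²(OS)) = 0.333.
t_p = π/ω_d ⇒ ω_d = 20.8 rad/s; then ω_n = ω_d/√(1−ζ²) = 22.1 rad/s.

ω_n ≈ 22.1 rad/s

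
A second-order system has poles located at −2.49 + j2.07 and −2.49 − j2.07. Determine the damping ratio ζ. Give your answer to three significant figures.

ζ ≈ 0.769

|pole| = ω_n = √(2.49² + 2.07²) = 3.24 rad/s; ζ = cos θ = σ/ω_n = 0.769.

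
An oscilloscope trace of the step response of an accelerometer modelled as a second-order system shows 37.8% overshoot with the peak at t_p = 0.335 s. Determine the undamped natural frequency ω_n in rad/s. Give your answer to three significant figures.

ω_n ≈ 9.82 rad/s

ζ from %OS: ζ = |ln 0.378|/√(π²+ln²0.378) = 0.296.
t_p = π/ω_d ⇒ ω_d = 9.38 rad/s; then ω_n = ω_d/√(1−ζ²) = 9.82 rad/s.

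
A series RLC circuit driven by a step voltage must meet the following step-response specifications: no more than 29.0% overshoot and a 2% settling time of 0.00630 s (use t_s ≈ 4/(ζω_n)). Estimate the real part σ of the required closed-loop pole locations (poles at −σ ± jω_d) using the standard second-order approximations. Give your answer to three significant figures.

σ ≈ 635

The settling-time spec alone fixes σ = ζω_n = 4/t_s = 4/0.00630 = 635.
(Overshoot then fixes ζ = 0.367 and hence ω_d = σ·√(1−ζ²)/ζ = 1610 rad/s.)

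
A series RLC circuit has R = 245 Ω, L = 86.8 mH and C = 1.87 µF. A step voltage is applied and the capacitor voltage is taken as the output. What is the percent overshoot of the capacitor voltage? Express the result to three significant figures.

For a series RLC circuit (capacitor voltage as output), ω_n = 1/√(LC) = 1/√(86.8 mH · 1.87 µF) = 2480 rad/s.
ζ = (R/2)·√(C/L) = (245/2)·√(1.87 µF/86.8 mH) = 0.569.
%OS = 100·exp(−πζ/√(1−ζ²)) = 11.4%.

%OS ≈ 11.4%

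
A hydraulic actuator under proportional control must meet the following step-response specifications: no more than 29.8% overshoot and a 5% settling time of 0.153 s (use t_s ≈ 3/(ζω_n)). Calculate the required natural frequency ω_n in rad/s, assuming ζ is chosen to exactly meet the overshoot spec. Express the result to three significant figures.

ω_n ≈ 54.5 rad/s

From %OS = 100·exp(−πζ/√(1−ζ²)), invert to get ζ = −ln(OS)/√(π² + ln²(OS)) with OS = 0.298.
−ln 0.298 = 1.211, so ζ = 1.211/√(π² + 1.466) = 0.360.
From t_s ≈ 3/(ζω_n): ω_n = 3/(ζ·t_s) = 3/(0.360·0.153) = 54.5 rad/s.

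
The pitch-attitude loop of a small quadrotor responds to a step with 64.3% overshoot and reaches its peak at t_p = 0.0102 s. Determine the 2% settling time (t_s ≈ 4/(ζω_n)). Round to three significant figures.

t_s ≈ 0.0924 s

ζ from %OS: ζ = |ln 0.643|/√(π²+ln²0.643) = 0.139.
t_p = π/ω_d ⇒ ω_d = 308 rad/s; then ω_n = ω_d/√(1−ζ²) = 311 rad/s.
t_s ≈ 4/(ζω_n) = 4/(0.139·311) = 0.0924 s.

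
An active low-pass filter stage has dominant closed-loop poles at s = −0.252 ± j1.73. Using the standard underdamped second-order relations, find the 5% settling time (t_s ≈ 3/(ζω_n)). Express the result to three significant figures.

For poles at −σ ± jω_d, ζω_n = σ = 0.252, so t_s ≈ 3/σ = 11.9 s.

t_s ≈ 11.9 s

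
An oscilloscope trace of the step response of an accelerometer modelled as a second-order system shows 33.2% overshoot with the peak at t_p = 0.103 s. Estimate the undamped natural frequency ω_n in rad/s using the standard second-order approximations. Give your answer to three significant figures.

From the overshoot, ζ = −ln(OS)/√(π²+ln²(OS)) = 0.331.
From t_p = π/ω_d, ω_d = π/0.103 = 30.5 rad/s, so ω_n = ω_d/√(1−ζ²) = 32.3 rad/s.

ω_n ≈ 32.3 rad/s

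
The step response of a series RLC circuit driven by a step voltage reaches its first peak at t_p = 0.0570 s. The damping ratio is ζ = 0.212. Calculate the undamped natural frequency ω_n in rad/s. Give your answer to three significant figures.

ω_n ≈ 56.4 rad/s

Peak time t_p = π/ω_d, so ω_d = π/t_p = π/0.0570 = 55.1 rad/s.
ω_n = ω_d/√(1−ζ²) = 55.1/√0.955 = 56.4 rad/s.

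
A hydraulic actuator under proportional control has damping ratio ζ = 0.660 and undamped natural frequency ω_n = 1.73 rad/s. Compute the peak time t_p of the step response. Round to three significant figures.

The damped frequency is ω_d = ω_n√(1−ζ²) = 1.73·√(1−0.436) = 1.30 rad/s.
Peak time t_p = π/ω_d = π/1.30 = 2.42 s.

t_p ≈ 2.42 s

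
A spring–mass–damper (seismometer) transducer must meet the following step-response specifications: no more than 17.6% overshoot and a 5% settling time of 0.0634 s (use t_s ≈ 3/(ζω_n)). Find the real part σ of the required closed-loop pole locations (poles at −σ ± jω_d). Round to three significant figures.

σ ≈ 47.3

The settling-time spec alone fixes σ = ζω_n = 3/t_s = 3/0.0634 = 47.3.
(Overshoot then fixes ζ = 0.484 and hence ω_d = σ·√(1−ζ²)/ζ = 85.6 rad/s.)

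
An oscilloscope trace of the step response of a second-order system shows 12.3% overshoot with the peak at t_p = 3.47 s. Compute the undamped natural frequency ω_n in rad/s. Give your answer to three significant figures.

The overshoot fixes ζ = −ln(OS)/√(π²+ln²(OS)) = 0.555.
From t_p = π/ω_d, ω_d = π/3.47 = 0.905 rad/s, so ω_n = ω_d/√(1−ζ²) = 1.09 rad/s.

ω_n ≈ 1.09 rad/s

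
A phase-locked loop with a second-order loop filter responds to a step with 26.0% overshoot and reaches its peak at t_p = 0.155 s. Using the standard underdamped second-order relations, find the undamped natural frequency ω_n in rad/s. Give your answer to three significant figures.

ω_n ≈ 22.1 rad/s

From the overshoot, ζ = −ln(OS)/√(π²+ln²(OS)) = 0.394.
From t_p = π/ω_d, ω_d = π/0.155 = 20.3 rad/s, so ω_n = ω_d/√(1−ζ²) = 22.1 rad/s.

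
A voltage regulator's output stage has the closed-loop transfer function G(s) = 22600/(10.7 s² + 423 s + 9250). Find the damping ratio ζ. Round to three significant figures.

ζ ≈ 0.672

Dividing through by 10.7: denominator becomes s² + 39.53 s + 864.5.
So ω_n = √864.5 = 29.4 rad/s and ζ = 39.53/(2·29.4) = 0.672.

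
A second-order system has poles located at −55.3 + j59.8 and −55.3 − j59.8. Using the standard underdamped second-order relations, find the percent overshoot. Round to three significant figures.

%OS ≈ 5.47%

|pole| = ω_n = √(55.3² + 59.8²) = 81.5 rad/s; ζ = cos θ = σ/ω_n = 0.679.
Overshoot: exp(−π·0.679/√(1−0.679²)) = 0.0547, i.e. 5.47%.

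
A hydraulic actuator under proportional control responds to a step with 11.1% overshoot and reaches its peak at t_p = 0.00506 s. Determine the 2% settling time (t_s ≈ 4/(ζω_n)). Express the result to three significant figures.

t_s ≈ 0.00921 s

From the overshoot, ζ = −ln(OS)/√(π²+ln²(OS)) = 0.573.
t_p = π/ω_d ⇒ ω_d = 621 rad/s; then ω_n = ω_d/√(1−ζ²) = 758 rad/s.
t_s ≈ 4/(ζω_n) = 4/(0.573·758) = 0.00921 s.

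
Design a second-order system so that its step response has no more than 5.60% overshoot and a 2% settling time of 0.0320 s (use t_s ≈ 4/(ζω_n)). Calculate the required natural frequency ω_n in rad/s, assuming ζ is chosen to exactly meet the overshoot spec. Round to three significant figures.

From %OS = 100·exp(−πζ/√(1−ζ²)), invert to get ζ = −ln(OS)/√(π² + ln²(OS)) with OS = 0.0560.
−ln 0.0560 = 2.882, so ζ = 2.882/√(π² + 8.308) = 0.676.
Then ω_n = 4/(ζ t_s) = 4/(0.676 × 0.0320) = 185 rad/s.

ω_n ≈ 185 rad/s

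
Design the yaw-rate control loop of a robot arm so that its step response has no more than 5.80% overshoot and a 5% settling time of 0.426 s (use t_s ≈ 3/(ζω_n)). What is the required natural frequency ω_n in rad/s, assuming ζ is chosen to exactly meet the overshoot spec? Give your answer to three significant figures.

From %OS = 100·exp(−πζ/√(1−ζ²)), invert to get ζ = −ln(OS)/√(π² + ln²(OS)) with OS = 0.0580.
−ln 0.0580 = 2.847, so ζ = 2.847/√(π² + 8.107) = 0.672.
Then ω_n = 3/(ζ t_s) = 3/(0.672 × 0.426) = 10.5 rad/s.

ω_n ≈ 10.5 rad/s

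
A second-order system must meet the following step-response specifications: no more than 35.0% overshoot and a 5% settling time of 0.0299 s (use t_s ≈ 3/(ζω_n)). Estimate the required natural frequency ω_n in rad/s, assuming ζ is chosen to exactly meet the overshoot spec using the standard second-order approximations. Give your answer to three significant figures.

Inverting the overshoot relation: ζ = |ln 0.350|/√(π² + ln²0.350) = 0.317.
From t_s ≈ 3/(ζω_n): ω_n = 3/(ζ·t_s) = 3/(0.317·0.0299) = 317 rad/s.

ω_n ≈ 317 rad/s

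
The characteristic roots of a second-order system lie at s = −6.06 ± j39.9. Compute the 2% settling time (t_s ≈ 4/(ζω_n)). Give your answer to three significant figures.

t_s ≈ 0.660 s

For poles at −σ ± jω_d, ζω_n = σ = 6.06, so t_s ≈ 4/σ = 0.660 s.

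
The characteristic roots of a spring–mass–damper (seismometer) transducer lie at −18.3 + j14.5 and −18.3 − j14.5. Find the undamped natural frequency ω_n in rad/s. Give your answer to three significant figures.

The poles are at −σ ± jω_d with σ = 18.3 and ω_d = 14.5, so ω_n = √(σ²+ω_d²) = 23.3 rad/s and ζ = σ/ω_n = 0.784.

ω_n ≈ 23.3 rad/s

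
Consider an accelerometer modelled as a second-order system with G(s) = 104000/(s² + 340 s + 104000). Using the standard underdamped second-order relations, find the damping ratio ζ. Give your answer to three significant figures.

ω_n = √104000 = 322 rad/s; ζ = 340/(2·322) = 0.527.

ζ ≈ 0.527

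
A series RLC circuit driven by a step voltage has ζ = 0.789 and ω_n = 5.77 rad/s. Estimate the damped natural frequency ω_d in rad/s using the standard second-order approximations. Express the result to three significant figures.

ω_d = ω_n√(1−ζ²) = 5.77·√0.377 = 3.55 rad/s.

ω_d ≈ 3.55 rad/s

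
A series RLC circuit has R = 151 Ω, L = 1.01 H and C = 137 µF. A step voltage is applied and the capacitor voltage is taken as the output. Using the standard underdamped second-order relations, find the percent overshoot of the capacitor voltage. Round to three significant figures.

%OS ≈ 0.303%

For a series RLC circuit (capacitor voltage as output), ω_n = 1/√(LC) = 1/√(1.01 H · 137 µF) = 85.0 rad/s.
ζ = (R/2)·√(C/L) = (151/2)·√(137 µF/1.01 H) = 0.879.
Overshoot: exp(−π·0.879/√(1−0.879²)) = 0.00303, i.e. 0.303%.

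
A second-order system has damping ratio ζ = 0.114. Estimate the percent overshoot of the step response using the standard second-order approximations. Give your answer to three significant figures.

%OS ≈ 69.7%

For an underdamped second-order system, %OS = 100·exp(−πζ/√(1−ζ²)).
πζ/√(1−ζ²) = π·0.114/√(1−0.0130) = 0.3605, so %OS = 100·e^(−0.3605) = 69.7%.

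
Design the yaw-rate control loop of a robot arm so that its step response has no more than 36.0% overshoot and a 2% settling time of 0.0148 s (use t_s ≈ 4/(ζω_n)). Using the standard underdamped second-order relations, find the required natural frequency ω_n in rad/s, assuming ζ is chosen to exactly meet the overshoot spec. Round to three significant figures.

ζ = −ln(OS)/√(π² + (ln OS)²). With OS = 0.360, ln OS = −1.022 and ζ = 1.022/3.304 = 0.309.
Then ω_n = 4/(ζ t_s) = 4/(0.309 × 0.0148) = 874 rad/s.

ω_n ≈ 874 rad/s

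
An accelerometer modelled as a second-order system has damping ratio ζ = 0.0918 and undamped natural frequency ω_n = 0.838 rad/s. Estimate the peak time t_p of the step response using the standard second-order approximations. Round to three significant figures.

The damped frequency is ω_d = ω_n√(1−ζ²) = 0.838·√(1−0.00843) = 0.834 rad/s.
Peak time t_p = π/ω_d = π/0.834 = 3.76 s.

t_p ≈ 3.76 s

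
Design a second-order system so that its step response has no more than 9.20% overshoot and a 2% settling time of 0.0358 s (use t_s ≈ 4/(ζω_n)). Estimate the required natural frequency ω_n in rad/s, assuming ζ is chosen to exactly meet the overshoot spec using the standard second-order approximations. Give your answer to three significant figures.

ω_n ≈ 185 rad/s

ζ = −ln(OS)/√(π² + (ln OS)²). With OS = 0.0920, ln OS = −2.386 and ζ = 2.386/3.945 = 0.605.
Then ω_n = 4/(ζ t_s) = 4/(0.605 × 0.0358) = 185 rad/s.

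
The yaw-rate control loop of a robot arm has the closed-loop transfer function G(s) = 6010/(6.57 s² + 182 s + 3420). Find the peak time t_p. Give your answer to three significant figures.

Dividing through by 6.57: denominator becomes s² + 27.70 s + 520.5.
So ω_n = √520.5 = 22.8 rad/s and ζ = 27.70/(2·22.8) = 0.607.
ω_d = 22.8·√(1 − 0.607²) = 18.1 rad/s. t_p = π/ω_d = 0.173 s.

t_p ≈ 0.173 s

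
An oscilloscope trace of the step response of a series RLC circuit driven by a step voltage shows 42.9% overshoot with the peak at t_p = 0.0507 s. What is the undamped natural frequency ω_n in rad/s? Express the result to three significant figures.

ω_n ≈ 64.2 rad/s

The overshoot fixes ζ = −ln(OS)/√(π²+ln²(OS)) = 0.260.
From t_p = π/ω_d, ω_d = π/0.0507 = 62.0 rad/s, so ω_n = ω_d/√(1−ζ²) = 64.2 rad/s.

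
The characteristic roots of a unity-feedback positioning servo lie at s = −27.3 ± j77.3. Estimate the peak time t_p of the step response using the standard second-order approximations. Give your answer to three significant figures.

t_p ≈ 0.0406 s

t_p = π/ω_d with ω_d = 77.3 (the imaginary part), so t_p = 0.0406 s.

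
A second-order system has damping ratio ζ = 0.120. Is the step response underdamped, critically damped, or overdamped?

Since ζ = 0.120 < 1, the system is underdamped.

underdamped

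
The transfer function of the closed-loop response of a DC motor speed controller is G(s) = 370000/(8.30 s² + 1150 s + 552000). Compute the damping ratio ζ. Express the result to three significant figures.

Dividing through by 8.30: denominator becomes s² + 138.6 s + 66510.
So ω_n = √66510 = 258 rad/s and ζ = 138.6/(2·258) = 0.269.

ζ ≈ 0.269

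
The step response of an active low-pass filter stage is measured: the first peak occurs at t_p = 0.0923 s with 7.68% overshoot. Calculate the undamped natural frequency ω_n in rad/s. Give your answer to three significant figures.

ω_n ≈ 44.0 rad/s

ζ from %OS: ζ = |ln 0.0768|/√(π²+ln²0.0768) = 0.633.
t_p = π/ω_d ⇒ ω_d = 34.0 rad/s; then ω_n = ω_d/√(1−ζ²) = 44.0 rad/s.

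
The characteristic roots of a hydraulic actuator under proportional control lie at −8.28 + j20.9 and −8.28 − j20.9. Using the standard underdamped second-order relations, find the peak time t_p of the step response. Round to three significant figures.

t_p = π/ω_d with ω_d = 20.9 (the imaginary part), so t_p = 0.150 s.

t_p ≈ 0.150 s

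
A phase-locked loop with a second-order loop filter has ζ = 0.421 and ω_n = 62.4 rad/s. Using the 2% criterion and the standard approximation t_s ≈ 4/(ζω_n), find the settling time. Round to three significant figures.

t_s ≈ 4/(ζω_n) = 4/(0.421 × 62.4) = 0.152 s.

t_s ≈ 0.152 s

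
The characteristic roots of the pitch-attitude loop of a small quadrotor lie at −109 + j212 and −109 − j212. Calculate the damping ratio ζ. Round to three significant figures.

With σ = 109, ω_d = 212: ω_n = √(σ²+ω_d²) = 238 rad/s, ζ = σ/ω_n = 0.457.

ζ ≈ 0.457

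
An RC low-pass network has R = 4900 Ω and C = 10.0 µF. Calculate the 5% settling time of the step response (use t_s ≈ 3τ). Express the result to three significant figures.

t_s ≈ 0.147 s

τ = RC = 4900 × 10.0 µF = 0.0490 s.
t_s ≈ 3τ = 0.147 s.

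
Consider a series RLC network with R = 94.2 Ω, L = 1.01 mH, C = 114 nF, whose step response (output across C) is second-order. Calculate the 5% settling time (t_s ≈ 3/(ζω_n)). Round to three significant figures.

For a series RLC circuit (capacitor voltage as output), ω_n = 1/√(LC) = 1/√(1.01 mH · 114 nF) = 93200 rad/s.
ζ = (R/2)·√(C/L) = (94.2/2)·√(114 nF/1.01 mH) = 0.500.
t_s ≈ 3/(ζω_n) = 0.0000643 s.

t_s ≈ 0.0000643 s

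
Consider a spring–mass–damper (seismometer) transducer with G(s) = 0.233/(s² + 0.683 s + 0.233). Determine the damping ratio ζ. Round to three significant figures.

ζ ≈ 0.707

Matching coefficients with s² + 2ζω_n s + ω_n² gives ω_n² = 0.233 ⇒ ω_n = 0.483 rad/s, and ζ = 0.683/(2ω_n) = 0.707.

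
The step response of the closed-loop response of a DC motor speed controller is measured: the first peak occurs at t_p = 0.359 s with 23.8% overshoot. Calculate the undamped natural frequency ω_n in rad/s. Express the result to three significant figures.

The overshoot fixes ζ = −ln(OS)/√(π²+ln²(OS)) = 0.416.
t_p = π/ω_d ⇒ ω_d = 8.75 rad/s; then ω_n = ω_d/√(1−ζ²) = 9.62 rad/s.

ω_n ≈ 9.62 rad/s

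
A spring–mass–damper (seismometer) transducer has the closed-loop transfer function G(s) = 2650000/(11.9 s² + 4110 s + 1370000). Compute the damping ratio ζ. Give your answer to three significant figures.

ζ ≈ 0.509

Dividing through by 11.9: denominator becomes s² + 345.4 s + 115100.
So ω_n = √115100 = 339 rad/s and ζ = 345.4/(2·339) = 0.509.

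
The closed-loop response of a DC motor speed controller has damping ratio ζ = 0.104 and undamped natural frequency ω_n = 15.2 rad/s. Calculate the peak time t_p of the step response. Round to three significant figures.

t_p ≈ 0.208 s

The damped frequency is ω_d = ω_n√(1−ζ²) = 15.2·√(1−0.0108) = 15.1 rad/s.
Peak time t_p = π/ω_d = π/15.1 = 0.208 s.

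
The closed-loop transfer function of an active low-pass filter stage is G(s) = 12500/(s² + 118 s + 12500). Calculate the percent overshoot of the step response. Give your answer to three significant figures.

ω_n = √12500 = 112 rad/s; ζ = 118/(2·112) = 0.528.
Overshoot: exp(−π·0.528/√(1−0.528²)) = 0.142, i.e. 14.2%.

%OS ≈ 14.2%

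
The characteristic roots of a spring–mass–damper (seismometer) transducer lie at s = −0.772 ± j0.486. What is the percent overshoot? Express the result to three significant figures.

%OS ≈ 0.680%

The poles are at −σ ± jω_d with σ = 0.772 and ω_d = 0.486, so ω_n = √(σ²+ω_d²) = 0.912 rad/s and ζ = σ/ω_n = 0.846.
Overshoot: exp(−π·0.846/√(1−0.846²)) = 0.00680, i.e. 0.680%.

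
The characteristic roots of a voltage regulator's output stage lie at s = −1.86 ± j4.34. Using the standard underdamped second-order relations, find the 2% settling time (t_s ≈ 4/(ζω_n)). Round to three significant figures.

t_s ≈ 2.15 s

For poles at −σ ± jω_d, ζω_n = σ = 1.86, so t_s ≈ 4/σ = 2.15 s.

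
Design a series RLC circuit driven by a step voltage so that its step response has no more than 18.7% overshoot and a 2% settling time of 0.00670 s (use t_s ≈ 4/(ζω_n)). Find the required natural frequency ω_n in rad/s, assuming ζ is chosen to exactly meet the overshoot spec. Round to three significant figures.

From %OS = 100·exp(−πζ/√(1−ζ²)), invert to get ζ = −ln(OS)/√(π² + ln²(OS)) with OS = 0.187.
−ln 0.187 = 1.677, so ζ = 1.677/√(π² + 2.811) = 0.471.
From t_s ≈ 4/(ζω_n): ω_n = 4/(ζ·t_s) = 4/(0.471·0.00670) = 1270 rad/s.

ω_n ≈ 1270 rad/s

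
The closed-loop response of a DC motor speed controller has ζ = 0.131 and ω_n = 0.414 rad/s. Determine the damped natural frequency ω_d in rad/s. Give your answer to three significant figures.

ω_d ≈ 0.410 rad/s

ω_d = ω_n√(1−ζ²) = 0.414·√0.983 = 0.410 rad/s.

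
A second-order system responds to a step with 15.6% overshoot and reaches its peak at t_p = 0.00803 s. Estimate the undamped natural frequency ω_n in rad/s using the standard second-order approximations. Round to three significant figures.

ω_n ≈ 455 rad/s

ζ from %OS: ζ = |ln 0.156|/√(π²+ln²0.156) = 0.509.
t_p = π/ω_d ⇒ ω_d = 391 rad/s; then ω_n = ω_d/√(1−ζ²) = 455 rad/s.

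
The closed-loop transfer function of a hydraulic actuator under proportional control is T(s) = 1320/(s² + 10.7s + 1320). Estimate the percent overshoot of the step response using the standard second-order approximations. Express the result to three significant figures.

ω_n = √1320 = 36.3 rad/s; ζ = 10.7/(2·36.3) = 0.147.
%OS = 100·exp(−πζ/√(1−ζ²)) = 62.6%.

%OS ≈ 62.6%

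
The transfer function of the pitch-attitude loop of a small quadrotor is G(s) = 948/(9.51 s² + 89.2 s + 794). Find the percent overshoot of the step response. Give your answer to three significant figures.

Dividing through by 9.51: denominator becomes s² + 9.380 s + 83.49.
So ω_n = √83.49 = 9.14 rad/s and ζ = 9.380/(2·9.14) = 0.513.
%OS = 100·exp(−πζ/√(1−ζ²)) = 15.3%.

%OS ≈ 15.3%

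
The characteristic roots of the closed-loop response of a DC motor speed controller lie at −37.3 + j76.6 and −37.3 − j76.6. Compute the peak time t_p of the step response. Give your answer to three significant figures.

t_p = π/ω_d with ω_d = 76.6 (the imaginary part), so t_p = 0.0410 s.

t_p ≈ 0.0410 s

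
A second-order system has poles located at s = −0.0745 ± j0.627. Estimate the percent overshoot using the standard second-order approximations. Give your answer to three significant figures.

%OS ≈ 68.8%

With σ = 0.0745, ω_d = 0.627: ω_n = √(σ²+ω_d²) = 0.631 rad/s, ζ = σ/ω_n = 0.118.
%OS = 100 e^{−πζ/√(1−ζ²)} with ζ = 0.118 gives 68.8%.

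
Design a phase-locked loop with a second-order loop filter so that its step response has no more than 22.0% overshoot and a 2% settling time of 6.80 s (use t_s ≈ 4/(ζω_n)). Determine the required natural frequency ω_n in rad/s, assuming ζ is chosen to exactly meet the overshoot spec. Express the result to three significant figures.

ω_n ≈ 1.35 rad/s

From %OS = 100·exp(−πζ/√(1−ζ²)), invert to get ζ = −ln(OS)/√(π² + ln²(OS)) with OS = 0.220.
−ln 0.220 = 1.514, so ζ = 1.514/√(π² + 2.293) = 0.434.
From t_s ≈ 4/(ζω_n): ω_n = 4/(ζ·t_s) = 4/(0.434·6.80) = 1.35 rad/s.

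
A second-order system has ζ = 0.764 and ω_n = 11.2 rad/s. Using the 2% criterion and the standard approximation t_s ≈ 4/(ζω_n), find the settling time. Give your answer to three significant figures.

t_s ≈ 0.467 s

t_s ≈ 4/(ζω_n) = 4/(0.764 × 11.2) = 0.467 s.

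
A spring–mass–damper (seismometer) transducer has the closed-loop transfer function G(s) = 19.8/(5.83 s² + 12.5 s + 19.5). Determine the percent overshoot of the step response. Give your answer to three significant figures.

Dividing through by 5.83: denominator becomes s² + 2.144 s + 3.345.
So ω_n = √3.345 = 1.83 rad/s and ζ = 2.144/(2·1.83) = 0.586.
Overshoot: exp(−π·0.586/√(1−0.586²)) = 0.103, i.e. 10.3%.

%OS ≈ 10.3%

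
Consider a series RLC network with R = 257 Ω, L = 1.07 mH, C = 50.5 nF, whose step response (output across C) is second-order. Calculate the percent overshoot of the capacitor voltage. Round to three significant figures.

%OS ≈ 0.273%

For a series RLC circuit (capacitor voltage as output), ω_n = 1/√(LC) = 1/√(1.07 mH · 50.5 nF) = 136000 rad/s.
ζ = (R/2)·√(C/L) = (257/2)·√(50.5 nF/1.07 mH) = 0.883.
%OS = 100 e^{−πζ/√(1−ζ²)} with ζ = 0.883 gives 0.273%.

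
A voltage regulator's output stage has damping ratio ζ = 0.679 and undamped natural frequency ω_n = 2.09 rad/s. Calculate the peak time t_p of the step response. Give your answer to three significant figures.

t_p ≈ 2.05 s

The damped frequency is ω_d = ω_n√(1−ζ²) = 2.09·√(1−0.461) = 1.53 rad/s.
Peak time t_p = π/ω_d = π/1.53 = 2.05 s.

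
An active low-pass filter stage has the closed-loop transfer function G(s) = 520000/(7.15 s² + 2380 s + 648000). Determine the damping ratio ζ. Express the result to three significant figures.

ζ ≈ 0.553

Dividing through by 7.15: denominator becomes s² + 332.9 s + 90630.
So ω_n = √90630 = 301 rad/s and ζ = 332.9/(2·301) = 0.553.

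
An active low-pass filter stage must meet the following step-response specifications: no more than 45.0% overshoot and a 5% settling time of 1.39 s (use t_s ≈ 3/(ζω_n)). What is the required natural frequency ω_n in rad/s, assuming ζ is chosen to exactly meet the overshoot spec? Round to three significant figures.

ω_n ≈ 8.76 rad/s

From %OS = 100·exp(−πζ/√(1−ζ²)), invert to get ζ = −ln(OS)/√(π² + ln²(OS)) with OS = 0.450.
−ln 0.450 = 0.7985, so ζ = 0.7985/√(π² + 0.6376) = 0.246.
Then ω_n = 3/(ζ t_s) = 3/(0.246 × 1.39) = 8.76 rad/s.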